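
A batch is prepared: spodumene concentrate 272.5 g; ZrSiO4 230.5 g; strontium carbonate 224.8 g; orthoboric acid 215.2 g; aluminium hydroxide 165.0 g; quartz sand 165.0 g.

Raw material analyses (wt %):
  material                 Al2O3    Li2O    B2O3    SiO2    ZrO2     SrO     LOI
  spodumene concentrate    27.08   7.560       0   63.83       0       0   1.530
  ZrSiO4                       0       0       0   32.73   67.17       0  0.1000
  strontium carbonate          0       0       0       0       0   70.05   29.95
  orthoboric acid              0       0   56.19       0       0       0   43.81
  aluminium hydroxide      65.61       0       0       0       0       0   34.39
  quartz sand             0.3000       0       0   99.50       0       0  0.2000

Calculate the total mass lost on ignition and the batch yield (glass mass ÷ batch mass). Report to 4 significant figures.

LOI loss = 223.1 g; glass = 1050 g; yield = 82.48%

Each numeric step runs at full float precision in all steps. Intermediates are shown rounded off to 4 significant figures on the page — each reported result sees exactly one rounding — all derived quantities, including LOI, glass mass, the yield, the six compositions, the totals, are computed from the weighed amounts for 1050 g of glass in exact precision exactly as printed in problem or answer.
Ignition loss by material:
  spodumene concentrate: 272.5 × 0.01530 = 4.169 g
  ZrSiO4: 230.5 × 0.001000 = 0.2305 g
  strontium carbonate: 224.8 × 0.2995 = 67.33 g
  orthoboric acid: 215.2 × 0.4381 = 94.28 g
  aluminium hydroxide: 165.0 × 0.3439 = 56.74 g
  quartz sand: 165.0 × 0.002000 = 0.3300 g
Total LOI = 223.1 g
Glass = batch − LOI = 1273 − 223.1 = 1050 g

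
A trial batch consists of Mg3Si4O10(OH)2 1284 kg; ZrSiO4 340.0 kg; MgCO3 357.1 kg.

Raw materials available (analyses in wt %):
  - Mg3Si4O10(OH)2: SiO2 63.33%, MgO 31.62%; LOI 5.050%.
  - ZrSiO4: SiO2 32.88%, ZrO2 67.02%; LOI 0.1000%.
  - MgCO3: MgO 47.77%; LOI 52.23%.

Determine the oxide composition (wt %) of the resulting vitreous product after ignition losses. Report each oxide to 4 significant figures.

All arithmetic holds exact precision from start to finish. Values along the way are printed, with 4-significant-digit rounding, in the working — each reported result is rounded exactly once — derived quantities, which include net glass mass, LOI, yield, the totals, three oxide percentages, are recomputed in exact precision, exactly as shown in either problem or answer, using the weight values on 1729 kg of glass.
Oxide-by-oxide delivered mass:
  SiO2: 1284·0.6333 + 340.0·0.3288 = 924.9 kg
  MgO: 1284·0.3162 + 357.1·0.4777 = 576.6 kg
  ZrO2: 340.0·0.6702 = 227.9 kg
LOI: 1284·0.05050 + 340.0·0.001000 + 357.1·0.5223 = 251.7 kg
Resulting glass, batch − LOI: 1981 − 251.7 = 1729 kg (= the summed oxide contributions)
wt %: oxide over glass, times 100

Glass mass = 1729 kg (batch 1981 − LOI 251.7).
Composition: SiO2 53.48%, MgO 33.34%, ZrO2 13.18%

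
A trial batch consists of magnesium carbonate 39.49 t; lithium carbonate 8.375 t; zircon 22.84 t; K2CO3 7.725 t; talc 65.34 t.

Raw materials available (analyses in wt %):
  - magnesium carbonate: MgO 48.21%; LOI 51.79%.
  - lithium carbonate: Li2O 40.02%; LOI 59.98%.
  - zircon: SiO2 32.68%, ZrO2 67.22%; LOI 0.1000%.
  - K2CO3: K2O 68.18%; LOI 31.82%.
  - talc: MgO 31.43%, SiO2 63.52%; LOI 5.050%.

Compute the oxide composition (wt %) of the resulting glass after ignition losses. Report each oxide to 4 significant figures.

Glass mass = 112.5 t (batch 143.8 − LOI 31.26).
Composition: MgO 35.17%, Li2O 2.979%, K2O 4.681%, SiO2 43.52%, ZrO2 13.65%

All arithmetic keeps exact precision through every step — values along the way are printed with 4-significant-digit rounding as written. A single rounding produces every reported result. The derived quantities (net glass mass, the yield, the five compositions, totals, LOI) are computed in full float precision starting from the weights on 112.5 t of glass exactly as shown in the question or the answer.
Oxide-by-oxide delivered mass:
  MgO: 39.49·0.4821 + 65.34·0.3143 = 39.57 t
  Li2O: 8.375·0.4002 = 3.352 t
  K2O: 7.725·0.6818 = 5.267 t
  SiO2: 22.84·0.3268 + 65.34·0.6352 = 48.97 t
  ZrO2: 22.84·0.6722 = 15.35 t
LOI: 39.49·0.5179 + 8.375·0.5998 + 22.84·0.001000 + 7.725·0.3182 + 65.34·0.05050 = 31.26 t
Glass mass = batch − LOI = 143.8 − 31.26 = 112.5 t (equal to the oxide-mass sum)
wt % = oxide mass / glass mass × 100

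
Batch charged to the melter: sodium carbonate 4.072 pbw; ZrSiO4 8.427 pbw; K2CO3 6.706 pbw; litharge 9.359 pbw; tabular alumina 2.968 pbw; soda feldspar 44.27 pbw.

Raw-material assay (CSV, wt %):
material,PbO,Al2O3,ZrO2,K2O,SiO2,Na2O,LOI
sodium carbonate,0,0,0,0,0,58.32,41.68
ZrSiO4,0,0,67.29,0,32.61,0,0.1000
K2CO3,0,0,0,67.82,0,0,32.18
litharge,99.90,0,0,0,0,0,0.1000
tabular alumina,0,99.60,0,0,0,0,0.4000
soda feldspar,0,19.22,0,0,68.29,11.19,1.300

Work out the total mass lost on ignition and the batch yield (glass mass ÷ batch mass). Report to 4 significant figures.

In-progress results are displayed (rounded to 4 significant digits) within the worked lines. The whole derivation keeps full float precision throughout — each reported figure is rounded once only; all derived quantities are carried from the batch weights on 71.34 pbw of glass at full float precision (net glass mass, ignition loss, totals, the yield, the six compositions) as set out in the problem or answer text.
Loss on ignition, line by line:
  sodium carbonate: 4.072 × 0.4168 = 1.697 pbw
  ZrSiO4: 8.427 × 0.001000 = 0.008427 pbw
  K2CO3: 6.706 × 0.3218 = 2.158 pbw
  litharge: 9.359 × 0.001000 = 0.009359 pbw
  tabular alumina: 2.968 × 0.004000 = 0.01187 pbw
  soda feldspar: 44.27 × 0.01300 = 0.5755 pbw
Total LOI = 4.460 pbw
Glass = batch − LOI = 75.80 − 4.460 = 71.34 pbw

LOI loss = 4.460 pbw; glass = 71.34 pbw; yield = 94.12%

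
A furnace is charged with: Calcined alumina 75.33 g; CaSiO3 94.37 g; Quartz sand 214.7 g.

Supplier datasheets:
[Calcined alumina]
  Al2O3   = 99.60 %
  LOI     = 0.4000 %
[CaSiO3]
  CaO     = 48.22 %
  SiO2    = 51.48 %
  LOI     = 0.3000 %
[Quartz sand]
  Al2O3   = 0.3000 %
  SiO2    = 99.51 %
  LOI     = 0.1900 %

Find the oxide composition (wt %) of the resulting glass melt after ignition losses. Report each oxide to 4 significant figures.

Glass mass = 383.4 g (batch 384.4 − LOI 0.9924).
Composition: Al2O3 19.74%, CaO 11.87%, SiO2 68.39%

Every computation holds exact precision through the solve. Values along the way are printed with 4-significant-digit rounding on the page. Exactly one rounding lands on each reported result — all derived quantities are carried from the weighed amounts on 383.4 g of glass at full precision (LOI, the yield, the three compositions, totals, net glass mass) exactly as shown in the question or the answer.
Per-oxide mass from batch:
  Al2O3: 75.33·0.9960 + 214.7·0.003000 = 75.67 g
  CaO: 94.37·0.4822 = 45.51 g
  SiO2: 94.37·0.5148 + 214.7·0.9951 = 262.2 g
LOI: 75.33·0.004000 + 94.37·0.003000 + 214.7·0.001900 = 0.9924 g
Net of LOI, the glass mass = 384.4 − 0.9924 = 383.4 g (= the summed oxide contributions)
oxide / glass × 100 gives the wt %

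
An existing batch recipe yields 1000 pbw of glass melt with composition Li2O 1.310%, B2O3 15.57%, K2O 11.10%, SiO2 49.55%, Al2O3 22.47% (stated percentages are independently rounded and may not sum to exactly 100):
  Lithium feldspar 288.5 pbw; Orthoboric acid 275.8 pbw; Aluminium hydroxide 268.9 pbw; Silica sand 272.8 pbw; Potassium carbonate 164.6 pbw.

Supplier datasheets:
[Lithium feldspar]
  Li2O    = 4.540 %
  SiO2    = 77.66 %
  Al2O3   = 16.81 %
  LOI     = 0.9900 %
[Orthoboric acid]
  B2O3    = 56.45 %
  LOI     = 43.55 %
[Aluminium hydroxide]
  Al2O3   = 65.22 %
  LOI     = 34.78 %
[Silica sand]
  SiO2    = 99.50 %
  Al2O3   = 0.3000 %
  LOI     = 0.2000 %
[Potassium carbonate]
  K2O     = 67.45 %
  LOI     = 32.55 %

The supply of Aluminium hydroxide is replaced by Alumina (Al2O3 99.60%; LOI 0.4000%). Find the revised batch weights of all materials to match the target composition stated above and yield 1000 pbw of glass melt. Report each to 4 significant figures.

Revised batch per 1000 pbw glass melt:
  Lithium feldspar: 288.5 pbw
  Orthoboric acid: 275.8 pbw
  Alumina: 176.1 pbw
  Silica sand: 272.8 pbw
  Potassium carbonate: 164.6 pbw
Total batch = 1178 pbw; LOI loss = 177.8 pbw

The whole derivation holds exact precision at each step. Working values are displayed, rounded to 4 significant digits, at each printed step — every reported value is rounded once only. Derived quantities, which include five oxide percentages, net glass mass, the yield, LOI, the totals, are rebuilt at full precision, precisely as stated by question or answer, using the weight values per 1000 pbw of glass.
Per-oxide target masses for 1000 pbw glass melt:
  Li2O: 1.310% × 1000 = 13.10 pbw
  B2O3: 15.57% × 1000 = 155.7 pbw
  K2O: 11.10% × 1000 = 111.0 pbw
  SiO2: 49.55% × 1000 = 495.5 pbw
  Al2O3: 22.47% × 1000 = 224.7 pbw
Oxide-by-oxide audit per the reported batch figures, under the basis named above (each sum matches its target mass within answer rounding):
  Li2O: 288.5·0.04540 = 13.10 pbw (target 13.10 pbw)
  B2O3: 275.8·0.5645 = 155.7 pbw (target 155.7 pbw)
  K2O: 164.6·0.6745 = 111.0 pbw (target 111.0 pbw)
  SiO2: 288.5·0.7766 + 272.8·0.9950 = 495.5 pbw (target 495.5 pbw)
  Al2O3: 288.5·0.1681 + 176.1·0.9960 + 272.8·0.003000 = 224.7 pbw (target 224.7 pbw)
Glass-mass sanity pass: batch total minus LOI = 1000 pbw (per-oxide target masses sum to 1000 pbw; versus the stated basis of 1000 pbw — rounding explains the deltas).
Total batch = Σ batch = 1178 pbw; loss to ignition Σ batch·LOI = 177.8 pbw; yield: glass divided by total = 84.90%.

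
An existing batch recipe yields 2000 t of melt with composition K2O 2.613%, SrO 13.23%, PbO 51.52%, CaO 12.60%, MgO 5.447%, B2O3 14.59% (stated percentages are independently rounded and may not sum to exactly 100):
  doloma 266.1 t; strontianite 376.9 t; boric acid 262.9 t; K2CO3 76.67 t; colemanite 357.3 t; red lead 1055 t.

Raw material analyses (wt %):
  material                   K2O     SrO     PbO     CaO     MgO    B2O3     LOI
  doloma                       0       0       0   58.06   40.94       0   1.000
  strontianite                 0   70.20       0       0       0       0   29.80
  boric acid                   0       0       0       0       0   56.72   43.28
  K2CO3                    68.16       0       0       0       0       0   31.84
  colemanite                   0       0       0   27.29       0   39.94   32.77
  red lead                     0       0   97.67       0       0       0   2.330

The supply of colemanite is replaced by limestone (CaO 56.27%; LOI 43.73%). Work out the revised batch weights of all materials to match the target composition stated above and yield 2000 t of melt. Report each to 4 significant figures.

In-progress results are shown, rounded to 4 significant figures, on the page. The working math keeps full float precision from first step to last; each reported value takes just one rounding. The derived quantities (yield, ignition loss, glass mass, the totals, the six compositions) are recomputed in exact precision using the weight values on 2000 t of glass as quoted within the question or the answer.
Target oxide masses per 2000 t melt:
  K2O: 2.613% × 2000 = 52.26 t
  SrO: 13.23% × 2000 = 264.6 t
  PbO: 51.52% × 2000 = 1030 t
  CaO: 12.60% × 2000 = 252.0 t
  MgO: 5.447% × 2000 = 108.9 t
  B2O3: 14.59% × 2000 = 291.8 t
Balance tally, oxide-wise, working from each reported weight, for the quoted basis mass (target by target, the sums agree once rounding is allowed for):
  K2O: 76.67·0.6816 = 52.26 t (target 52.26 t)
  SrO: 376.9·0.7020 = 264.6 t (target 264.6 t)
  PbO: 1055·0.9767 = 1030 t (target 1030 t)
  CaO: 266.1·0.5806 + 173.3·0.5627 = 252.0 t (target 252.0 t)
  MgO: 266.1·0.4094 = 108.9 t (target 108.9 t)
  B2O3: 514.5·0.5672 = 291.8 t (target 291.8 t)
The glass-mass cross-check: net batch after ignition = 2000 t (summing oxide targets gives 2000 t; with the basis standing at 2000 t — a pure rounding effect).
Summing the batch: Σ batch = 2462 t; loss to ignition Σ batch·LOI = 462.4 t; as yield: glass ÷ batch → 81.22%.

Revised batch per 2000 t melt:
  doloma: 266.1 t
  strontianite: 376.9 t
  boric acid: 514.5 t
  K2CO3: 76.67 t
  limestone: 173.3 t
  red lead: 1055 t
Total batch = 2462 t; LOI loss = 462.4 t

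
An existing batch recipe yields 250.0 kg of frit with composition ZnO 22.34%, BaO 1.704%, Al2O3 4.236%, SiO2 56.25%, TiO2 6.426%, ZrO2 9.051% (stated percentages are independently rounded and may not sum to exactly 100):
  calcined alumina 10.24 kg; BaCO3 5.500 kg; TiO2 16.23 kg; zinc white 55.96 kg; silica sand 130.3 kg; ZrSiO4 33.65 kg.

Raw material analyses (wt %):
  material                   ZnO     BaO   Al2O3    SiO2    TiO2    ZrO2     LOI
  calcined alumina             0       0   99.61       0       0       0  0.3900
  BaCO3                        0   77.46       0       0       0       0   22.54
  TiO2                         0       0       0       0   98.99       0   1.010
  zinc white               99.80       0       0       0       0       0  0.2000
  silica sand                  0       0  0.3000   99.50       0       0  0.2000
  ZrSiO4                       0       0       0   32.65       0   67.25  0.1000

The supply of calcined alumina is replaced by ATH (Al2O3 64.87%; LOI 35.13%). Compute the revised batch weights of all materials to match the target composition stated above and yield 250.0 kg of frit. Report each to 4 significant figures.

Revised batch per 250.0 kg frit:
  ATH: 15.72 kg
  BaCO3: 5.500 kg
  TiO2: 16.23 kg
  zinc white: 55.96 kg
  silica sand: 130.3 kg
  ZrSiO4: 33.65 kg
Total batch = 257.4 kg; LOI loss = 7.332 kg

The whole derivation runs at full float precision at each step — the intermediate values are displayed, with 4-significant-figure rounding, on the page; a single rounding finalizes every reported figure; derived quantities (glass mass, totals, six oxide percentages, the yield, LOI) are re-derived from the weighed amounts on 250.0 kg of glass at full precision as set out in the question or the answer.
Target masses of each oxide per 250.0 kg frit:
  ZnO: 22.34% × 250.0 = 55.85 kg
  BaO: 1.704% × 250.0 = 4.260 kg
  Al2O3: 4.236% × 250.0 = 10.59 kg
  SiO2: 56.25% × 250.0 = 140.6 kg
  TiO2: 6.426% × 250.0 = 16.07 kg
  ZrO2: 9.051% × 250.0 = 22.63 kg
Oxide-by-oxide audit given the weights on record, relative to the basis at hand (each sum matches its target mass exact up to rounding of places):
  ZnO: 55.96·0.9980 = 55.85 kg (target 55.85 kg)
  BaO: 5.500·0.7746 = 4.260 kg (target 4.260 kg)
  Al2O3: 15.72·0.6487 + 130.3·0.003000 = 10.59 kg (target 10.59 kg)
  SiO2: 130.3·0.9950 + 33.65·0.3265 = 140.6 kg (target 140.6 kg)
  TiO2: 16.23·0.9899 = 16.07 kg (target 16.07 kg)
  ZrO2: 33.65·0.6725 = 22.63 kg (target 22.63 kg)
Glass-mass bookkeeping: batch Σ − ignition loss = 250.0 kg (oxide target masses add up to 250.0 kg; with the basis standing at 250.0 kg — differing by rounding only).
Adding the batch up: Σ batch = 257.4 kg; loss to ignition Σ batch·LOI = 7.332 kg; yield: glass divided by total = 97.15%.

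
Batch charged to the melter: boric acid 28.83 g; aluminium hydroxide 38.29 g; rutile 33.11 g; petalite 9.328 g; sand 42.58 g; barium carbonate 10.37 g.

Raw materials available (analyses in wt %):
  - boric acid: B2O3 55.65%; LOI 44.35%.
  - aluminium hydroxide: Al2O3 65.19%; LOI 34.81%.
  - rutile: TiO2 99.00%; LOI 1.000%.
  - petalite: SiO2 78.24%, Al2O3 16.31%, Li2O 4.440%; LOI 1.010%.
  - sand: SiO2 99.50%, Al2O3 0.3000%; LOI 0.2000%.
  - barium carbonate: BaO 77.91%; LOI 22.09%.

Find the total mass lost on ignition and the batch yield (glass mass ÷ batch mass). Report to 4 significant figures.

The working math holds full float precision at all times — the intermediate values are displayed with 4-significant-digit rounding in the working; a single rounding produces every reported figure; derived quantities, including totals, the yield, the six compositions, net glass mass, ignition loss, are re-derived from the batch weights per 133.6 g of glass in full precision as set out in the problem or the answer.
LOI of each material in turn:
  boric acid: 28.83 × 0.4435 = 12.79 g
  aluminium hydroxide: 38.29 × 0.3481 = 13.33 g
  rutile: 33.11 × 0.01000 = 0.3311 g
  petalite: 9.328 × 0.01010 = 0.09421 g
  sand: 42.58 × 0.002000 = 0.08516 g
  barium carbonate: 10.37 × 0.2209 = 2.291 g
Total LOI = 28.92 g
Glass = batch − LOI = 162.5 − 28.92 = 133.6 g

LOI loss = 28.92 g; glass = 133.6 g; yield = 82.21%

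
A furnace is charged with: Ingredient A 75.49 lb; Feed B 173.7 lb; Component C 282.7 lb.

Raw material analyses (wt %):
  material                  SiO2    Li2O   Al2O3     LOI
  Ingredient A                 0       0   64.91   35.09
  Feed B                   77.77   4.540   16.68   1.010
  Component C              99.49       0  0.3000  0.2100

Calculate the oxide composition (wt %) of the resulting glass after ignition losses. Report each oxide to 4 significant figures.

Intermediates are shown (rounded to four significant digits) in the working. All internal work keeps exact precision through the solve; each reported number takes exactly one rounding — all derived quantities (three oxide percentages, LOI, the yield, glass mass, totals) are computed from the weighed amounts on 503.1 lb of glass at exact precision as they appear in either problem or answer.
Oxide-by-oxide delivered mass:
  SiO2: 173.7·0.7777 + 282.7·0.9949 = 416.3 lb
  Li2O: 173.7·0.04540 = 7.886 lb
  Al2O3: 75.49·0.6491 + 173.7·0.1668 + 282.7·0.003000 = 78.82 lb
LOI: 75.49·0.3509 + 173.7·0.01010 + 282.7·0.002100 = 28.84 lb
Resulting glass, batch − LOI: 531.9 − 28.84 = 503.1 lb (= Σ oxide masses)
each oxide over glass, ×100, is wt %

Glass mass = 503.1 lb (batch 531.9 − LOI 28.84).
Composition: SiO2 82.76%, Li2O 1.568%, Al2O3 15.67%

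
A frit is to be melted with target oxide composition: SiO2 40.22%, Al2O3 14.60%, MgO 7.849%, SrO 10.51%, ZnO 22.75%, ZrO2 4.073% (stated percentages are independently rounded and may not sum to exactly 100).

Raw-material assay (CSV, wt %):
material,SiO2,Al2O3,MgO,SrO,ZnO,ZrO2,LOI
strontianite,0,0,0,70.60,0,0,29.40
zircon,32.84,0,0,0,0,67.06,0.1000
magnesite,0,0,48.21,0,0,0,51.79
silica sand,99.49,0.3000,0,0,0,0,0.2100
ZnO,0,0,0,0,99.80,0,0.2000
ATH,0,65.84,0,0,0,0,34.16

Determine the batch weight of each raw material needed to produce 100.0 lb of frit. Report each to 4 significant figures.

Exact precision is kept at each step. Rounding to 4 significant digits governs each in-between result as printed — each reported value takes a single rounding; derived quantities, which include the six compositions, the yield, net glass mass, the totals, LOI, are recomputed at full precision, as quoted within problem or answer, starting from the weights for 100.0 lb of glass.
Target masses of each oxide per 100.0 lb frit:
  SiO2: 40.22% × 100.0 = 40.22 lb
  Al2O3: 14.60% × 100.0 = 14.60 lb
  MgO: 7.849% × 100.0 = 7.849 lb
  SrO: 10.51% × 100.0 = 10.51 lb
  ZnO: 22.75% × 100.0 = 22.75 lb
  ZrO2: 4.073% × 100.0 = 4.073 lb
Verifying the oxide balance with the batch weights as given, per the basis as stated (summed amounts equal target values exact up to rounding of places):
  SiO2: 6.074·0.3284 + 38.42·0.9949 = 40.22 lb (target 40.22 lb)
  Al2O3: 38.42·0.003000 + 22.00·0.6584 = 14.60 lb (target 14.60 lb)
  MgO: 16.28·0.4821 = 7.849 lb (target 7.849 lb)
  SrO: 14.89·0.7060 = 10.51 lb (target 10.51 lb)
  ZnO: 22.80·0.9980 = 22.75 lb (target 22.75 lb)
  ZrO2: 6.074·0.6706 = 4.073 lb (target 4.073 lb)
Glass mass check: batch total minus LOI = 100.0 lb (summing oxide targets gives 100.0 lb; with the basis standing at 100.0 lb — rounding explains the deltas).
Total batch = Σ batch = 120.5 lb; ignition loss, Σ(batch × LOI) = 20.46 lb; yield = glass ÷ total batch = 83.02%.

Batch per 100.0 lb frit:
  strontianite: 14.89 lb
  zircon: 6.074 lb
  magnesite: 16.28 lb
  silica sand: 38.42 lb
  ZnO: 22.80 lb
  ATH: 22.00 lb
Total batch = 120.5 lb; LOI loss = 20.46 lb; yield = 83.02%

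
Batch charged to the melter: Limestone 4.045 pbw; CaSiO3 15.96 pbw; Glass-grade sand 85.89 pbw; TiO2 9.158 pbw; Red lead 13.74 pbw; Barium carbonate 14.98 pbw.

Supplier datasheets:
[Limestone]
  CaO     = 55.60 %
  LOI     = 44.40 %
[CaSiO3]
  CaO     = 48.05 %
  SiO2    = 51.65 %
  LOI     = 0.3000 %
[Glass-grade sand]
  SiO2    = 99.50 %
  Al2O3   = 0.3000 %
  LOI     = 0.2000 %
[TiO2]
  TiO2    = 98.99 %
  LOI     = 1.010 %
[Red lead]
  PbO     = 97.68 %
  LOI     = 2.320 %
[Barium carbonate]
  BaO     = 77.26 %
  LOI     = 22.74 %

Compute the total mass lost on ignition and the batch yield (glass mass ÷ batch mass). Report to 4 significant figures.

The working math runs at full float precision throughout — intermediates appear, rounded to 4 significant figures, within the worked lines — each reported value receives exactly one rounding — derived quantities (the totals, glass mass, ignition loss, six oxide percentages, yield) are rebuilt in full precision starting from the weights per 137.9 pbw of glass, exactly as shown in problem or answer.
Loss on ignition, line by line:
  Limestone: 4.045 × 0.4440 = 1.796 pbw
  CaSiO3: 15.96 × 0.003000 = 0.04788 pbw
  Glass-grade sand: 85.89 × 0.002000 = 0.1718 pbw
  TiO2: 9.158 × 0.01010 = 0.09250 pbw
  Red lead: 13.74 × 0.02320 = 0.3188 pbw
  Barium carbonate: 14.98 × 0.2274 = 3.406 pbw
Total LOI = 5.833 pbw
Glass = batch − LOI = 143.8 − 5.833 = 137.9 pbw

LOI loss = 5.833 pbw; glass = 137.9 pbw; yield = 95.94%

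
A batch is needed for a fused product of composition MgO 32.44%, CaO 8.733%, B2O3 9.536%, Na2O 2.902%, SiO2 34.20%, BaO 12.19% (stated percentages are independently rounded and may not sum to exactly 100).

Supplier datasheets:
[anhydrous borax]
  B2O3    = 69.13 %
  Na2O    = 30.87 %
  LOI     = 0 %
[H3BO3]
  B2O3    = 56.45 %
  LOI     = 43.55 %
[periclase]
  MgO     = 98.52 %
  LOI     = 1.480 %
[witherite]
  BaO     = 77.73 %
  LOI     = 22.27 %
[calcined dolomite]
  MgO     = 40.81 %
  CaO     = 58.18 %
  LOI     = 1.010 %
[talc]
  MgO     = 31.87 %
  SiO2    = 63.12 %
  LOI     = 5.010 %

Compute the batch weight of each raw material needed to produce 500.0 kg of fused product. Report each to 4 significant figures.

Batch per 500.0 kg fused product:
  anhydrous borax: 47.00 kg
  H3BO3: 26.90 kg
  periclase: 45.91 kg
  witherite: 78.41 kg
  calcined dolomite: 75.05 kg
  talc: 270.9 kg
Total batch = 544.2 kg; LOI loss = 44.19 kg; yield = 91.88%

Exact precision is held end to end; the intermediate values are printed, with 4-significant-figure rounding, as written — exactly one rounding is applied to every reported result; derived quantities, including net glass mass, LOI, the yield, six oxide percentages, totals, are rebuilt starting from the weights on 500.0 kg of glass in full precision exactly as printed in question or answer.
Oxide-by-oxide targets in 500.0 kg fused product:
  MgO: 32.44% × 500.0 = 162.2 kg
  CaO: 8.733% × 500.0 = 43.66 kg
  B2O3: 9.536% × 500.0 = 47.68 kg
  Na2O: 2.902% × 500.0 = 14.51 kg
  SiO2: 34.20% × 500.0 = 171.0 kg
  BaO: 12.19% × 500.0 = 60.95 kg
Oxide-by-oxide audit per the reported batch figures, for the quoted basis mass (delivered sums recover each target exact up to rounding of places):
  MgO: 45.91·0.9852 + 75.05·0.4081 + 270.9·0.3187 = 162.2 kg (target 162.2 kg)
  CaO: 75.05·0.5818 = 43.66 kg (target 43.66 kg)
  B2O3: 47.00·0.6913 + 26.90·0.5645 = 47.68 kg (target 47.68 kg)
  Na2O: 47.00·0.3087 = 14.51 kg (target 14.51 kg)
  SiO2: 270.9·0.6312 = 171.0 kg (target 171.0 kg)
  BaO: 78.41·0.7773 = 60.95 kg (target 60.95 kg)
Glass-mass sanity pass: batch Σ − ignition loss = 500.0 kg (summing oxide targets gives 500.0 kg; stated basis 500.0 kg — any gap is answer rounding).
Batch grand total — Σ batch = 544.2 kg; LOI loss = Σ batch·LOI = 44.19 kg; as yield: glass ÷ batch → 91.88%.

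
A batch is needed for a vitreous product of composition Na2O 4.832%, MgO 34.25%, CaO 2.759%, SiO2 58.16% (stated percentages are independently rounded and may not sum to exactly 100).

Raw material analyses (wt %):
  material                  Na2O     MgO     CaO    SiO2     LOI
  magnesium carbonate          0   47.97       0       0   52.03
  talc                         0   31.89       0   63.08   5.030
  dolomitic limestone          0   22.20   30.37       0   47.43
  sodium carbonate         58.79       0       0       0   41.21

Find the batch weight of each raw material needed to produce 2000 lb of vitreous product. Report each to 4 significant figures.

Batch per 2000 lb vitreous product:
  magnesium carbonate: 118.0 lb
  talc: 1844 lb
  dolomitic limestone: 181.7 lb
  sodium carbonate: 164.4 lb
Total batch = 2308 lb; LOI loss = 308.1 lb; yield = 86.65%

Every computation holds full precision end to end — the intermediate values are printed (rounded to four significant digits) within the worked lines; every reported value carries a single rounding — derived quantities (totals, the four compositions, yield, net glass mass, ignition loss) are recomputed from the batch weights for 2000 lb of glass at full float precision, exactly as printed in problem or answer.
The oxide mass targets at 2000 lb vitreous product:
  Na2O: 4.832% × 2000 = 96.64 lb
  MgO: 34.25% × 2000 = 685.0 lb
  CaO: 2.759% × 2000 = 55.18 lb
  SiO2: 58.16% × 2000 = 1163 lb
Verifying the oxide balance using the reported weights, at the basis given (sums match the target masses within answer rounding):
  Na2O: 164.4·0.5879 = 96.65 lb (target 96.64 lb)
  MgO: 118.0·0.4797 + 1844·0.3189 + 181.7·0.2220 = 685.0 lb (target 685.0 lb)
  CaO: 181.7·0.3037 = 55.18 lb (target 55.18 lb)
  SiO2: 1844·0.6308 = 1163 lb (target 1163 lb)
Glass mass check: net batch after ignition = 2000 lb (oxide target masses add up to 2000 lb; with the basis standing at 2000 lb — any gap is answer rounding).
Summing the batch: Σ batch = 2308 lb; ignition loss, Σ(batch × LOI) = 308.1 lb; as yield: glass ÷ batch → 86.65%.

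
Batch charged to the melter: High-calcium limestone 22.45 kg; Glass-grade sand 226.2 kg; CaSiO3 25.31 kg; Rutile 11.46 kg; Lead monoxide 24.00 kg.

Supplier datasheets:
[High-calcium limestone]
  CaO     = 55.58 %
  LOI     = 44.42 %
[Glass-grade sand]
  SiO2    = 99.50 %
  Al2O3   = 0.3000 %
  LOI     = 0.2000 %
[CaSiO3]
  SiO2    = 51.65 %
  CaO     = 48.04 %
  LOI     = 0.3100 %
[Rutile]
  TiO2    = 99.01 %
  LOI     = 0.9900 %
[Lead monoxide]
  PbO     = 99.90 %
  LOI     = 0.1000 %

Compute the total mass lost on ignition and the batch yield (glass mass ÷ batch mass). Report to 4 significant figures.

The intermediate values are displayed rounded to 4 significant figures within the worked lines — each numeric step holds full precision end to end; exactly one rounding lands on each reported value. The derived quantities are recomputed in full float precision (the five compositions, glass mass, the totals, the yield, ignition loss) starting from the weights on 298.8 kg of glass, as written in question or answer.
Loss on ignition, line by line:
  High-calcium limestone: 22.45 × 0.4442 = 9.972 kg
  Glass-grade sand: 226.2 × 0.002000 = 0.4524 kg
  CaSiO3: 25.31 × 0.003100 = 0.07846 kg
  Rutile: 11.46 × 0.009900 = 0.1135 kg
  Lead monoxide: 24.00 × 0.001000 = 0.02400 kg
Total LOI = 10.64 kg
Glass = batch − LOI = 309.4 − 10.64 = 298.8 kg

LOI loss = 10.64 kg; glass = 298.8 kg; yield = 96.56%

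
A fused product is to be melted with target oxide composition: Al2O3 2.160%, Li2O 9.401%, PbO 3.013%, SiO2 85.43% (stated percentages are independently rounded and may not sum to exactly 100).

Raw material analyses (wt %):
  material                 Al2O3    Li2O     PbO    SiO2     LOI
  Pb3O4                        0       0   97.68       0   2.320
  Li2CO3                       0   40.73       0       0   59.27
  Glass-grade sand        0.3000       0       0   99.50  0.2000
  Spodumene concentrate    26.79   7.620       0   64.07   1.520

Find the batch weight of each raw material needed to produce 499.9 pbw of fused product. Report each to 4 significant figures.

Batch per 499.9 pbw fused product:
  Pb3O4: 15.42 pbw
  Li2CO3: 108.7 pbw
  Glass-grade sand: 406.2 pbw
  Spodumene concentrate: 35.76 pbw
Total batch = 566.1 pbw; LOI loss = 66.14 pbw; yield = 88.32%

The whole derivation holds full precision from start to finish — values along the way are printed (rounded to four significant figures) in the printout — every reported figure is rounded a single time; the derived quantities, which include glass mass, the yield, LOI, four oxide percentages, the totals, are carried in exact precision, precisely as stated by the problem or the answer, using the weight values for 499.9 pbw of glass.
Oxide-by-oxide targets in 499.9 pbw fused product:
  Al2O3: 2.160% × 499.9 = 10.80 pbw
  Li2O: 9.401% × 499.9 = 47.00 pbw
  PbO: 3.013% × 499.9 = 15.06 pbw
  SiO2: 85.43% × 499.9 = 427.1 pbw
Checking each oxide sum on the weights just shown, per the basis as stated (every target is met by its sum exact up to rounding of places):
  Al2O3: 406.2·0.003000 + 35.76·0.2679 = 10.80 pbw (target 10.80 pbw)
  Li2O: 108.7·0.4073 + 35.76·0.07620 = 47.00 pbw (target 47.00 pbw)
  PbO: 15.42·0.9768 = 15.06 pbw (target 15.06 pbw)
  SiO2: 406.2·0.9950 + 35.76·0.6407 = 427.1 pbw (target 427.1 pbw)
Glass-mass closure: the batch minus its LOI: 499.9 pbw (oxide target masses add up to 499.9 pbw; basis as stated: 499.9 pbw — differing by rounding only).
Total batch = Σ batch = 566.1 pbw; loss to ignition Σ batch·LOI = 66.14 pbw; yield = glass ÷ total batch = 88.32%.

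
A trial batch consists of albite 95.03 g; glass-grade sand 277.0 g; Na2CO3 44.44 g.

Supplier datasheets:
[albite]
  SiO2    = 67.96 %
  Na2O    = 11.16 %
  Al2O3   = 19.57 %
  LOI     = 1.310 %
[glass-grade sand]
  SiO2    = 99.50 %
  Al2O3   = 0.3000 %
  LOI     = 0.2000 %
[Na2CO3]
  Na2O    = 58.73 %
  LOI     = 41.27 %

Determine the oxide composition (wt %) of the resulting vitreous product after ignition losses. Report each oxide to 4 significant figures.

Glass mass = 396.3 g (batch 416.5 − LOI 20.14).
Composition: SiO2 85.84%, Na2O 9.261%, Al2O3 4.902%

In-progress results are displayed, rounded to 4 significant digits, between the steps — all arithmetic runs at exact precision in all steps — a single rounding produces each reported result — the derived quantities (glass mass, totals, yield, the three compositions, LOI) are rebuilt in full precision from the batch weights for 396.3 g of glass, exactly as printed in question or answer.
What the batch supplies per oxide:
  SiO2: 95.03·0.6796 + 277.0·0.9950 = 340.2 g
  Na2O: 95.03·0.1116 + 44.44·0.5873 = 36.70 g
  Al2O3: 95.03·0.1957 + 277.0·0.003000 = 19.43 g
LOI: 95.03·0.01310 + 277.0·0.002000 + 44.44·0.4127 = 20.14 g
The glass mass, total less LOI, = 416.5 − 20.14 = 396.3 g (= Σ oxide masses)
wt % = oxide mass / glass mass × 100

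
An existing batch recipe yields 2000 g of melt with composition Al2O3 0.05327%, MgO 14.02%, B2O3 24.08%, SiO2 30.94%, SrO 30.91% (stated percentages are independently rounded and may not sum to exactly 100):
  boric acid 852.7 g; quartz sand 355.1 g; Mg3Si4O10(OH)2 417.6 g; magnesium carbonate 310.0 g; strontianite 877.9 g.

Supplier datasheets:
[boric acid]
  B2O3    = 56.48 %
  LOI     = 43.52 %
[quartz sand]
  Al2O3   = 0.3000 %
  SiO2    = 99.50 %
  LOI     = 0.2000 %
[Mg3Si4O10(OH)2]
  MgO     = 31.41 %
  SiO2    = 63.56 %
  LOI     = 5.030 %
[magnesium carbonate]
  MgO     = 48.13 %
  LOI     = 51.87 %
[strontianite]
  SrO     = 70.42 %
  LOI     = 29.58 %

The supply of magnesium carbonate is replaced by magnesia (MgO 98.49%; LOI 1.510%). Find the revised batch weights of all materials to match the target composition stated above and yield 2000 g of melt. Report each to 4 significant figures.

Values along the way are printed, with 4-significant-digit rounding, between the steps — all internal work runs at full precision from first step to last; exactly one rounding is applied to each reported number — all derived quantities are re-derived at full float precision (the five compositions, totals, LOI, yield, glass mass) starting from the weights on 2000 g of glass exactly as shown in problem or answer.
Target masses of each oxide per 2000 g melt:
  Al2O3: 0.05327% × 2000 = 1.065 g
  MgO: 14.02% × 2000 = 280.4 g
  B2O3: 24.08% × 2000 = 481.6 g
  SiO2: 30.94% × 2000 = 618.8 g
  SrO: 30.91% × 2000 = 618.2 g
Oxide-by-oxide audit on the weights just shown, versus the basis set out (target by target, the sums agree given rounding of the digits):
  Al2O3: 355.1·0.003000 = 1.065 g (target 1.065 g)
  MgO: 417.6·0.3141 + 151.5·0.9849 = 280.4 g (target 280.4 g)
  B2O3: 852.7·0.5648 = 481.6 g (target 481.6 g)
  SiO2: 355.1·0.9950 + 417.6·0.6356 = 618.8 g (target 618.8 g)
  SrO: 877.9·0.7042 = 618.2 g (target 618.2 g)
Glass mass check: the batch minus its LOI: 2000 g (the Σ of target masses is 2000 g; the stated basis being 2000 g — rounding explains the deltas).
Adding the batch up: Σ batch = 2655 g; loss to ignition Σ batch·LOI = 654.8 g; yield, glass over the total, = 75.34%.

Revised batch per 2000 g melt:
  boric acid: 852.7 g
  quartz sand: 355.1 g
  Mg3Si4O10(OH)2: 417.6 g
  magnesia: 151.5 g
  strontianite: 877.9 g
Total batch = 2655 g; LOI loss = 654.8 g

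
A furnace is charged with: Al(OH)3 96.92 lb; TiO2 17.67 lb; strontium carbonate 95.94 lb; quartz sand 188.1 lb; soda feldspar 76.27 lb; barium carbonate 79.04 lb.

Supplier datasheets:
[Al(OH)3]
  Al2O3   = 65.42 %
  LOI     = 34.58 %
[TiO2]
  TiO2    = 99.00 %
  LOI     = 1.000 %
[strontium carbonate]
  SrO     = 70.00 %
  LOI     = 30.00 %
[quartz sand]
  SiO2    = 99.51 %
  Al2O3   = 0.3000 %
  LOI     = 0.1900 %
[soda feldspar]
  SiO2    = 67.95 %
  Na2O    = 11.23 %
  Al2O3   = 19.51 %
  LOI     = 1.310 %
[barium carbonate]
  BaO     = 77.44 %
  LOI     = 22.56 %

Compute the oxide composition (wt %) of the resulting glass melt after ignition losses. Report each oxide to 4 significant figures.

The working math keeps full float precision through every step. Intermediates are printed (rounded to 4 significant figures) on the page; each reported figure is rounded only once. All derived quantities, which include yield, ignition loss, totals, six oxide percentages, net glass mass, are rebuilt at exact precision, exactly as shown in question or answer, using the weight values at 472.3 lb of glass.
Mass of each oxide from the mix:
  BaO: 79.04·0.7744 = 61.21 lb
  SrO: 95.94·0.7000 = 67.16 lb
  SiO2: 188.1·0.9951 + 76.27·0.6795 = 239.0 lb
  Na2O: 76.27·0.1123 = 8.565 lb
  TiO2: 17.67·0.9900 = 17.49 lb
  Al2O3: 96.92·0.6542 + 188.1·0.003000 + 76.27·0.1951 = 78.85 lb
LOI: 96.92·0.3458 + 17.67·0.01000 + 95.94·0.3000 + 188.1·0.001900 + 76.27·0.01310 + 79.04·0.2256 = 81.66 lb
Resulting glass, batch − LOI: 553.9 − 81.66 = 472.3 lb (= the summed oxide contributions)
each wt % is 100 × oxide ÷ glass

Glass mass = 472.3 lb (batch 553.9 − LOI 81.66).
Composition: BaO 12.96%, SrO 14.22%, SiO2 50.61%, Na2O 1.814%, TiO2 3.704%, Al2O3 16.70%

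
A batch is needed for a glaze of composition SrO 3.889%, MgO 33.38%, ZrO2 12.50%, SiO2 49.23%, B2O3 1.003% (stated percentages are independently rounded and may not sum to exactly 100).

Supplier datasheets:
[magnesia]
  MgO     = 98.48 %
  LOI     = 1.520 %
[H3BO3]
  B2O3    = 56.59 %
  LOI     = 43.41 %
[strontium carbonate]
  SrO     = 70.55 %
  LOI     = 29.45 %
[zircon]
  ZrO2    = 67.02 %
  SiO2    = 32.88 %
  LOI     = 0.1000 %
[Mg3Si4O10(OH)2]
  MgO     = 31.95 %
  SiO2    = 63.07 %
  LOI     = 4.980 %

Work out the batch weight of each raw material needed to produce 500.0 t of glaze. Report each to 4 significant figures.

Intermediates are displayed with 4-significant-digit rounding across the worked steps — the whole derivation keeps full precision at each step. Every reported result is rounded a single time — all derived quantities are carried from the batch weights at 500.0 t of glass at full precision (ignition loss, net glass mass, the five compositions, yield, the totals) as written in problem or answer.
Oxide-by-oxide targets in 500.0 t glaze:
  SrO: 3.889% × 500.0 = 19.44 t
  MgO: 33.38% × 500.0 = 166.9 t
  ZrO2: 12.50% × 500.0 = 62.50 t
  SiO2: 49.23% × 500.0 = 246.2 t
  B2O3: 1.003% × 500.0 = 5.015 t
Sums-versus-targets review per the reported batch figures, versus the basis set out (each sum matches its target mass up to rounding of the answer):
  SrO: 27.56·0.7055 = 19.44 t (target 19.44 t)
  MgO: 58.63·0.9848 + 341.7·0.3195 = 166.9 t (target 166.9 t)
  ZrO2: 93.26·0.6702 = 62.50 t (target 62.50 t)
  SiO2: 93.26·0.3288 + 341.7·0.6307 = 246.2 t (target 246.2 t)
  B2O3: 8.862·0.5659 = 5.015 t (target 5.015 t)
Auditing the glass mass value: whole batch net of LOI = 500.0 t (oxide target masses add up to 500.0 t; versus the stated basis of 500.0 t — rounding explains the deltas).
Batch grand total — Σ batch = 530.0 t; Σ batch·LOI gives LOI loss = 29.96 t; yield, glass over the total, = 94.35%.

Batch per 500.0 t glaze:
  magnesia: 58.63 t
  H3BO3: 8.862 t
  strontium carbonate: 27.56 t
  zircon: 93.26 t
  Mg3Si4O10(OH)2: 341.7 t
Total batch = 530.0 t; LOI loss = 29.96 t; yield = 94.35%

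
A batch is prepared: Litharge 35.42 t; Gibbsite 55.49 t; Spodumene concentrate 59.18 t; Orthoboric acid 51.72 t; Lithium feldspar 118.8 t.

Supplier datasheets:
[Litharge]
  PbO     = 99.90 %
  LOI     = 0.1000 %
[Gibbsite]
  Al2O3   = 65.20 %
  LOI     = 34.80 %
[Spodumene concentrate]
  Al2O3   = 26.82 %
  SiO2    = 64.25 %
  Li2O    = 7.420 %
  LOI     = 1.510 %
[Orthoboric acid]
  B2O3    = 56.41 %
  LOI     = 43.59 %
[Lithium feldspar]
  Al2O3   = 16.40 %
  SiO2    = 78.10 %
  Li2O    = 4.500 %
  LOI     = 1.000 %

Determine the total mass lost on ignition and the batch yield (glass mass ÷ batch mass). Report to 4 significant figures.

The working math runs at exact precision in all steps. The intermediate values are printed (rounded to four significant digits) on the page. Every reported figure takes just one rounding. All derived quantities are rebuilt in exact precision (totals, ignition loss, the yield, net glass mass, the five compositions) from the batch weights on 276.6 t of glass, as quoted within the question or the answer.
Ignition loss by material:
  Litharge: 35.42 × 0.001000 = 0.03542 t
  Gibbsite: 55.49 × 0.3480 = 19.31 t
  Spodumene concentrate: 59.18 × 0.01510 = 0.8936 t
  Orthoboric acid: 51.72 × 0.4359 = 22.54 t
  Lithium feldspar: 118.8 × 0.01000 = 1.188 t
Total LOI = 43.97 t
Glass = batch − LOI = 320.6 − 43.97 = 276.6 t

LOI loss = 43.97 t; glass = 276.6 t; yield = 86.28%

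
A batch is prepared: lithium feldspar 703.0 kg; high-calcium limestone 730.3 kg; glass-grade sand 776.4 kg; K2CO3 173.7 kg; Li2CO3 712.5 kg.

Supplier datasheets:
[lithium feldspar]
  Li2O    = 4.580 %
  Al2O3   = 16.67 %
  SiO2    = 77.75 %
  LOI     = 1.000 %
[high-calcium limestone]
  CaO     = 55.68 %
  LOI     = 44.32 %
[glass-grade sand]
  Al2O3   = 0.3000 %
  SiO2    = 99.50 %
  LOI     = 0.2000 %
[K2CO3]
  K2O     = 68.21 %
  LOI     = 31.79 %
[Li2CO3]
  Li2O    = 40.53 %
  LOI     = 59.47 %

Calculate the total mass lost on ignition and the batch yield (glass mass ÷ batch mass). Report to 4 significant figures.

LOI loss = 811.2 kg; glass = 2285 kg; yield = 73.80%

Mid-chain values are rounded to four significant figures when displayed — the whole derivation carries exact precision throughout. Exactly one rounding goes into each reported result — derived quantities are re-derived using the weight values on 2285 kg of glass at full precision (LOI, the five compositions, the yield, glass mass, the totals), as set out in the problem or the answer.
Material-by-material LOI:
  lithium feldspar: 703.0 × 0.01000 = 7.030 kg
  high-calcium limestone: 730.3 × 0.4432 = 323.7 kg
  glass-grade sand: 776.4 × 0.002000 = 1.553 kg
  K2CO3: 173.7 × 0.3179 = 55.22 kg
  Li2CO3: 712.5 × 0.5947 = 423.7 kg
Total LOI = 811.2 kg
Glass = batch − LOI = 3096 − 811.2 = 2285 kg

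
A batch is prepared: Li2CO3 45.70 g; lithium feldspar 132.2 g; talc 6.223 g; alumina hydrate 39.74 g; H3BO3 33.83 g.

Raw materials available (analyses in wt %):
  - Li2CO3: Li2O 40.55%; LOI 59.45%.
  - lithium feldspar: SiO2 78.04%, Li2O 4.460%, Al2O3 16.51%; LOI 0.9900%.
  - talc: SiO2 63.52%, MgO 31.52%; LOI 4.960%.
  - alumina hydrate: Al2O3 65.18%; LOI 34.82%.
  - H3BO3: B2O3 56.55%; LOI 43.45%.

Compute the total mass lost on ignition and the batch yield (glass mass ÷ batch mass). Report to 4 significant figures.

All internal work keeps exact precision end to end. Mid-chain values appear rounded to four significant figures between the steps. Each reported result is rounded exactly once; all derived quantities are rebuilt at full precision (net glass mass, ignition loss, the yield, the totals, five oxide percentages) using the weight values per 200.4 g of glass exactly as printed in the problem or the answer.
Ignition loss by material:
  Li2CO3: 45.70 × 0.5945 = 27.17 g
  lithium feldspar: 132.2 × 0.009900 = 1.309 g
  talc: 6.223 × 0.04960 = 0.3087 g
  alumina hydrate: 39.74 × 0.3482 = 13.84 g
  H3BO3: 33.83 × 0.4345 = 14.70 g
Total LOI = 57.32 g
Glass = batch − LOI = 257.7 − 57.32 = 200.4 g

LOI loss = 57.32 g; glass = 200.4 g; yield = 77.76%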